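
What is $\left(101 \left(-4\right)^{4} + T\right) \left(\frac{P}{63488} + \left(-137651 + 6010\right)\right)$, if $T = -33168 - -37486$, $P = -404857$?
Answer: $- \frac{126097578468855}{31744} \approx -3.9723 \cdot 10^{9}$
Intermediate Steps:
$T = 4318$ ($T = -33168 + 37486 = 4318$)
$\left(101 \left(-4\right)^{4} + T\right) \left(\frac{P}{63488} + \left(-137651 + 6010\right)\right) = \left(101 \left(-4\right)^{4} + 4318\right) \left(- \frac{404857}{63488} + \left(-137651 + 6010\right)\right) = \left(101 \cdot 256 + 4318\right) \left(\left(-404857\right) \frac{1}{63488} - 131641\right) = \left(25856 + 4318\right) \left(- \frac{404857}{63488} - 131641\right) = 30174 \left(- \frac{8358028665}{63488}\right) = - \frac{126097578468855}{31744}$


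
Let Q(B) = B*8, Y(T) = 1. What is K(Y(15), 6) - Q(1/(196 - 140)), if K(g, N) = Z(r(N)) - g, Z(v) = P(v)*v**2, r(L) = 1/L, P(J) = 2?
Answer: -137/126 ≈ -1.0873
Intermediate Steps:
r(L) = 1/L
Z(v) = 2*v**2
Q(B) = 8*B
K(g, N) = -g + 2/N**2 (K(g, N) = 2*(1/N)**2 - g = 2/N**2 - g = -g + 2/N**2)
K(Y(15), 6) - Q(1/(196 - 140)) = (-1*1 + 2/6**2) - 8/(196 - 140) = (-1 + 2*(1/36)) - 8/56 = (-1 + 1/18) - 8/56 = -17/18 - 1*1/7 = -17/18 - 1/7 = -137/126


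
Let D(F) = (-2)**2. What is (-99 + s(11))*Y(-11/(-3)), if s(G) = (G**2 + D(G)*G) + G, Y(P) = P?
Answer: 847/3 ≈ 282.33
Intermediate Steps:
D(F) = 4
s(G) = G**2 + 5*G (s(G) = (G**2 + 4*G) + G = G**2 + 5*G)
(-99 + s(11))*Y(-11/(-3)) = (-99 + 11*(5 + 11))*(-11/(-3)) = (-99 + 11*16)*(-11*(-1/3)) = (-99 + 176)*(11/3) = 77*(11/3) = 847/3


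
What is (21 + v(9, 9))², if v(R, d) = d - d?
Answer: 441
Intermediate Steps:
v(R, d) = 0
(21 + v(9, 9))² = (21 + 0)² = 21² = 441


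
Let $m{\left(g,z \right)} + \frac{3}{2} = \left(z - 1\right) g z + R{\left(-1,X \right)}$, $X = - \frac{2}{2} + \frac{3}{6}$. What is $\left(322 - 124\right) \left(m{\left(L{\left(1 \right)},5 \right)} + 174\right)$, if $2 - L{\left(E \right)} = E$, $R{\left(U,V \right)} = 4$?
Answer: $38907$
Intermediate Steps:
$X = - \frac{1}{2}$ ($X = \left(-2\right) \frac{1}{2} + 3 \cdot \frac{1}{6} = -1 + \frac{1}{2} = - \frac{1}{2} \approx -0.5$)
$L{\left(E \right)} = 2 - E$
$m{\left(g,z \right)} = \frac{5}{2} + g z \left(-1 + z\right)$ ($m{\left(g,z \right)} = - \frac{3}{2} + \left(\left(z - 1\right) g z + 4\right) = - \frac{3}{2} + \left(\left(-1 + z\right) g z + 4\right) = - \frac{3}{2} + \left(g \left(-1 + z\right) z + 4\right) = - \frac{3}{2} + \left(g z \left(-1 + z\right) + 4\right) = - \frac{3}{2} + \left(4 + g z \left(-1 + z\right)\right) = \frac{5}{2} + g z \left(-1 + z\right)$)
$\left(322 - 124\right) \left(m{\left(L{\left(1 \right)},5 \right)} + 174\right) = \left(322 - 124\right) \left(\left(\frac{5}{2} + \left(2 - 1\right) 5^{2} - \left(2 - 1\right) 5\right) + 174\right) = 198 \left(\left(\frac{5}{2} + \left(2 - 1\right) 25 - \left(2 - 1\right) 5\right) + 174\right) = 198 \left(\left(\frac{5}{2} + 1 \cdot 25 - 1 \cdot 5\right) + 174\right) = 198 \left(\left(\frac{5}{2} + 25 - 5\right) + 174\right) = 198 \left(\frac{45}{2} + 174\right) = 198 \cdot \frac{393}{2} = 38907$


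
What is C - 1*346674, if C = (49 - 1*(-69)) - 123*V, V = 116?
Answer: -360824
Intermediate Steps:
C = -14150 (C = (49 - 1*(-69)) - 123*116 = (49 + 69) - 14268 = 118 - 14268 = -14150)
C - 1*346674 = -14150 - 1*346674 = -14150 - 346674 = -360824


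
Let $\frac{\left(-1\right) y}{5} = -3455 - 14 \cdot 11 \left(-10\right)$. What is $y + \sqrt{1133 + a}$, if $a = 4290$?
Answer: $9575 + \sqrt{5423} \approx 9648.6$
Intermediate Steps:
$y = 9575$ ($y = - 5 \left(-3455 - 14 \cdot 11 \left(-10\right)\right) = - 5 \left(-3455 - 154 \left(-10\right)\right) = - 5 \left(-3455 - -1540\right) = - 5 \left(-3455 + 1540\right) = \left(-5\right) \left(-1915\right) = 9575$)
$y + \sqrt{1133 + a} = 9575 + \sqrt{1133 + 4290} = 9575 + \sqrt{5423}$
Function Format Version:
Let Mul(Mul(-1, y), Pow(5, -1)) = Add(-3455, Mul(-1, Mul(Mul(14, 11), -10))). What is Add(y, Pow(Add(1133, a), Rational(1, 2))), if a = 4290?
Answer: Add(9575, Pow(5423, Rational(1, 2))) ≈ 9648.6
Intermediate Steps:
y = 9575 (y = Mul(-5, Add(-3455, Mul(-1, Mul(Mul(14, 11), -10)))) = Mul(-5, Add(-3455, Mul(-1, Mul(154, -10)))) = Mul(-5, Add(-3455, Mul(-1, -1540))) = Mul(-5, Add(-3455, 1540)) = Mul(-5, -1915) = 9575)
Add(y, Pow(Add(1133, a), Rational(1, 2))) = Add(9575, Pow(Add(1133, 4290), Rational(1, 2))) = Add(9575, Pow(5423, Rational(1, 2)))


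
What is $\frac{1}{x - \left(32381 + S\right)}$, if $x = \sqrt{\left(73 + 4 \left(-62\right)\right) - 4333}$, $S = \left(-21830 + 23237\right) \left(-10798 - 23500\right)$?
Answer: $\frac{2096735}{101114846185371} - \frac{14 i \sqrt{23}}{2325641462263533} \approx 2.0736 \cdot 10^{-8} - 2.887 \cdot 10^{-14} i$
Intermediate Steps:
$S = -48257286$ ($S = 1407 \left(-34298\right) = -48257286$)
$x = 14 i \sqrt{23}$ ($x = \sqrt{\left(73 - 248\right) - 4333} = \sqrt{-175 - 4333} = \sqrt{-4508} = 14 i \sqrt{23} \approx 67.142 i$)
$\frac{1}{x - \left(32381 + S\right)} = \frac{1}{14 i \sqrt{23} - -48224905} = \frac{1}{14 i \sqrt{23} + \left(-32381 + 48257286\right)} = \frac{1}{14 i \sqrt{23} + 48224905} = \frac{1}{48224905 + 14 i \sqrt{23}}$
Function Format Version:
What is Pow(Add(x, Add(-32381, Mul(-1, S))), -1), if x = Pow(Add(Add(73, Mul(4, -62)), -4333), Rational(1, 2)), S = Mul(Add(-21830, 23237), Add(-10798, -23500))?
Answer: Add(Rational(2096735, 101114846185371), Mul(Rational(-14, 2325641462263533), I, Pow(23, Rational(1, 2)))) ≈ Add(2.0736e-8, Mul(-2.8870e-14, I))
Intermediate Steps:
S = -48257286 (S = Mul(1407, -34298) = -48257286)
x = Mul(14, I, Pow(23, Rational(1, 2))) (x = Pow(Add(Add(73, -248), -4333), Rational(1, 2)) = Pow(Add(-175, -4333), Rational(1, 2)) = Pow(-4508, Rational(1, 2)) = Mul(14, I, Pow(23, Rational(1, 2))) ≈ Mul(67.142, I))
Pow(Add(x, Add(-32381, Mul(-1, S))), -1) = Pow(Add(Mul(14, I, Pow(23, Rational(1, 2))), Add(-32381, Mul(-1, -48257286))), -1) = Pow(Add(Mul(14, I, Pow(23, Rational(1, 2))), Add(-32381, 48257286)), -1) = Pow(Add(Mul(14, I, Pow(23, Rational(1, 2))), 48224905), -1) = Pow(Add(48224905, Mul(14, I, Pow(23, Rational(1, 2)))), -1)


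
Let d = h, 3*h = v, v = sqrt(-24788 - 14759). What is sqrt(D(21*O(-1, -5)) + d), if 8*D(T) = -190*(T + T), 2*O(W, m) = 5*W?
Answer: sqrt(89775 + 12*I*sqrt(39547))/6 ≈ 49.942 + 0.66365*I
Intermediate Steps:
O(W, m) = 5*W/2 (O(W, m) = (5*W)/2 = 5*W/2)
v = I*sqrt(39547) (v = sqrt(-39547) = I*sqrt(39547) ≈ 198.86*I)
h = I*sqrt(39547)/3 (h = (I*sqrt(39547))/3 = I*sqrt(39547)/3 ≈ 66.288*I)
d = I*sqrt(39547)/3 ≈ 66.288*I
D(T) = -95*T/2 (D(T) = (-190*(T + T))/8 = (-380*T)/8 = -95*T/2)
sqrt(D(21*O(-1, -5)) + d) = sqrt(-1995*(5/2)*(-1)/2 + I*sqrt(39547)/3) = sqrt(-1995*(-5)/(2*2) + I*sqrt(39547)/3) = sqrt(-95/2*(-105/2) + I*sqrt(39547)/3) = sqrt(9975/4 + I*sqrt(39547)/3)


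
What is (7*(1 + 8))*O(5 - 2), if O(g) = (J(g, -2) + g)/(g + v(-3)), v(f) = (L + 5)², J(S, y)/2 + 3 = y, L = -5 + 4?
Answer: -441/19 ≈ -23.211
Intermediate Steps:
L = -1
J(S, y) = -6 + 2*y
v(f) = 16 (v(f) = (-1 + 5)² = 4² = 16)
O(g) = (-10 + g)/(16 + g) (O(g) = ((-6 + 2*(-2)) + g)/(g + 16) = ((-6 - 4) + g)/(16 + g) = (-10 + g)/(16 + g))
(7*(1 + 8))*O(5 - 2) = (7*(1 + 8))*((-10 + (5 - 2))/(16 + (5 - 2))) = (7*9)*((-10 + 3)/(16 + 3)) = 63*(-7/19) = -441/19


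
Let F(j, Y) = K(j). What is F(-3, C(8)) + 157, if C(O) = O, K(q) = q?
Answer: 154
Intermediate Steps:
F(j, Y) = j
F(-3, C(8)) + 157 = -3 + 157 = 154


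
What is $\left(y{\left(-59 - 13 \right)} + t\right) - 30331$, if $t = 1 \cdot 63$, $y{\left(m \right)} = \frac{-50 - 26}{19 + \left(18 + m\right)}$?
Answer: $- \frac{1059304}{35} \approx -30266.0$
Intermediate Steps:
$y{\left(m \right)} = - \frac{76}{37 + m}$
$t = 63$
$\left(y{\left(-59 - 13 \right)} + t\right) - 30331 = \left(- \frac{76}{37 - 72} + 63\right) - 30331 = \left(- \frac{76}{-35} + 63\right) - 30331 = \left(\left(-76\right) \left(- \frac{1}{35}\right) + 63\right) - 30331 = \left(\frac{76}{35} + 63\right) - 30331 = \frac{2281}{35} - 30331 = - \frac{1059304}{35}$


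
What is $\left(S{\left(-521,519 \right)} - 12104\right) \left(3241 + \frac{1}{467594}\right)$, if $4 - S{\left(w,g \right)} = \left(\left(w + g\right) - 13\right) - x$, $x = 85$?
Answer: $- \frac{9092832930000}{233797} \approx -3.8892 \cdot 10^{7}$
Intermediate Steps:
$S{\left(w,g \right)} = 102 - g - w$ ($S{\left(w,g \right)} = 4 - \left(\left(\left(w + g\right) - 13\right) - 85\right) = 4 - \left(\left(\left(g + w\right) - 13\right) - 85\right) = 4 - \left(\left(-13 + g + w\right) - 85\right) = 4 - \left(-98 + g + w\right) = 102 - g - w$)
$\left(S{\left(-521,519 \right)} - 12104\right) \left(3241 + \frac{1}{467594}\right) = \left(\left(102 - 519 - -521\right) - 12104\right) \left(3241 + \frac{1}{467594}\right) = \left(\left(102 - 519 + 521\right) - 12104\right) \left(3241 + \frac{1}{467594}\right) = \left(104 - 12104\right) \frac{1515472155}{467594} = \left(-12000\right) \frac{1515472155}{467594} = - \frac{9092832930000}{233797}$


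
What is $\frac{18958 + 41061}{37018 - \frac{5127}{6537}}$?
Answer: $\frac{130781401}{80660513} \approx 1.6214$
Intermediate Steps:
$\frac{18958 + 41061}{37018 - \frac{5127}{6537}} = \frac{60019}{37018 - \frac{1709}{2179}} = \frac{60019}{\frac{80660513}{2179}} = 60019 \cdot \frac{2179}{80660513} = \frac{130781401}{80660513}$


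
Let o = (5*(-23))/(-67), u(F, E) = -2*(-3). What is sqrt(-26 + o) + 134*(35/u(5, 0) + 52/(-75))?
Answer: 17219/25 + I*sqrt(109009)/67 ≈ 688.76 + 4.9278*I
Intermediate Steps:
u(F, E) = 6
o = 115/67 (o = -115*(-1/67) = 115/67 ≈ 1.7164)
sqrt(-26 + o) + 134*(35/u(5, 0) + 52/(-75)) = sqrt(-26 + 115/67) + 134*(35/6 + 52/(-75)) = sqrt(-1627/67) + 134*(35*(1/6) + 52*(-1/75)) = I*sqrt(109009)/67 + 134*(35/6 - 52/75) = I*sqrt(109009)/67 + 134*(257/50) = I*sqrt(109009)/67 + 17219/25 = 17219/25 + I*sqrt(109009)/67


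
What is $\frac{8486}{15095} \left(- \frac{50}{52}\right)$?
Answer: $- \frac{21215}{39247} \approx -0.54055$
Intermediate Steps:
$\frac{8486}{15095} \left(- \frac{50}{52}\right) = 8486 \cdot \frac{1}{15095} \left(\left(-50\right) \frac{1}{52}\right) = \frac{8486}{15095} \left(- \frac{25}{26}\right) = - \frac{21215}{39247}$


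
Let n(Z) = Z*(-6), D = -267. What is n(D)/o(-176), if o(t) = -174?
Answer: -267/29 ≈ -9.2069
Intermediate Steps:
n(Z) = -6*Z
n(D)/o(-176) = -6*(-267)/(-174) = 1602*(-1/174) = -267/29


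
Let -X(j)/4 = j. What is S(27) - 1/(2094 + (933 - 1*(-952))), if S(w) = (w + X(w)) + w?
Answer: -214867/3979 ≈ -54.000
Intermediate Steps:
X(j) = -4*j
S(w) = -2*w (S(w) = (w - 4*w) + w = -3*w + w = -2*w)
S(27) - 1/(2094 + (933 - 1*(-952))) = -2*27 - 1/(2094 + (933 - 1*(-952))) = -54 - 1/(2094 + (933 + 952)) = -54 - 1/(2094 + 1885) = -54 - 1/3979 = -214867/3979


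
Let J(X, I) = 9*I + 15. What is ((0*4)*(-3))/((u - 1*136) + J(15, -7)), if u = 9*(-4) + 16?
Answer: 0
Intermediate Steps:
u = -20 (u = -36 + 16 = -20)
J(X, I) = 15 + 9*I
((0*4)*(-3))/((u - 1*136) + J(15, -7)) = ((0*4)*(-3))/((-20 - 1*136) + (15 + 9*(-7))) = (0*(-3))/((-20 - 136) + (15 - 63)) = 0/(-156 - 48) = 0/(-204) = -1/204*0 = 0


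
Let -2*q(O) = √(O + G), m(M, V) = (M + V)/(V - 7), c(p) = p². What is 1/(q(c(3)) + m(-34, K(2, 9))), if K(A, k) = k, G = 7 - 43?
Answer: -25/326 + 3*I*√3/326 ≈ -0.076687 + 0.015939*I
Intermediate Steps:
G = -36
m(M, V) = (M + V)/(-7 + V)
q(O) = -√(-36 + O)/2 (q(O) = -√(O - 36)/2 = -√(-36 + O)/2)
1/(q(c(3)) + m(-34, K(2, 9))) = 1/(-√(-36 + 3²)/2 + (-34 + 9)/(-7 + 9)) = 1/(-√(-36 + 9)/2 - 25/2) = 1/(-3*I*√3/2 + (½)*(-25)) = 1/(-3*I*√3/2 - 25/2) = 1/(-25/2 - 3*I*√3/2)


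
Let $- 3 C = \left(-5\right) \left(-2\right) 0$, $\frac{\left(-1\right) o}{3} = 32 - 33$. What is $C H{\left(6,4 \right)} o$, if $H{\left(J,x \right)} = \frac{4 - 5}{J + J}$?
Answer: $0$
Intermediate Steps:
$H{\left(J,x \right)} = - \frac{1}{2 J}$
$o = 3$ ($o = - 3 \left(32 - 33\right) = \left(-3\right) \left(-1\right) = 3$)
$C = 0$ ($C = - \frac{\left(-5\right) \left(-2\right) 0}{3} = - \frac{10 \cdot 0}{3} = \left(- \frac{1}{3}\right) 0 = 0$)
$C H{\left(6,4 \right)} o = 0 \left(- \frac{1}{2 \cdot 6}\right) 3 = 0 \left(\left(- \frac{1}{2}\right) \frac{1}{6}\right) 3 = 0 \left(- \frac{1}{12}\right) 3 = 0 \cdot 3 = 0$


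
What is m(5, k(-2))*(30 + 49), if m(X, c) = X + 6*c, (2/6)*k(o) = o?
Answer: -2449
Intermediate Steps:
k(o) = 3*o
m(5, k(-2))*(30 + 49) = (5 + 6*(3*(-2)))*(30 + 49) = (5 + 6*(-6))*79 = (5 - 36)*79 = -31*79 = -2449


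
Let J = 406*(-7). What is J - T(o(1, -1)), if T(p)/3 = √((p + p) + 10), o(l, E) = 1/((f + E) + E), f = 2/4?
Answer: -2842 - √78 ≈ -2850.8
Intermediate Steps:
f = ½ (f = 2*(¼) = ½ ≈ 0.50000)
o(l, E) = 1/(½ + 2*E) (o(l, E) = 1/((½ + E) + E) = 1/(½ + 2*E))
T(p) = 3*√(10 + 2*p) (T(p) = 3*√((p + p) + 10) = 3*√(2*p + 10) = 3*√(10 + 2*p))
J = -2842
J - T(o(1, -1)) = -2842 - 3*√(10 + 2*(2/(1 + 4*(-1)))) = -2842 - 3*√(10 + 2*(2/(1 - 4))) = -2842 - 3*√(10 + 2*(2/(-3))) = -2842 - 3*√(10 + 2*(2*(-⅓))) = -2842 - 3*√(10 + 2*(-⅔)) = -2842 - 3*√(10 - 4/3) = -2842 - 3*√(26/3) = -2842 - 3*√78/3 = -2842 - √78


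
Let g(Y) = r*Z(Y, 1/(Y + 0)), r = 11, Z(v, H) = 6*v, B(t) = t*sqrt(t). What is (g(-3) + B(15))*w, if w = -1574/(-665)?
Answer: -311652/665 + 4722*sqrt(15)/133 ≈ -331.14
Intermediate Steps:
B(t) = t**(3/2)
w = 1574/665 (w = -1574*(-1/665) = 1574/665 ≈ 2.3669)
g(Y) = 66*Y (g(Y) = 11*(6*Y) = 66*Y)
(g(-3) + B(15))*w = (66*(-3) + 15**(3/2))*(1574/665) = (-198 + 15*sqrt(15))*(1574/665) = -311652/665 + 4722*sqrt(15)/133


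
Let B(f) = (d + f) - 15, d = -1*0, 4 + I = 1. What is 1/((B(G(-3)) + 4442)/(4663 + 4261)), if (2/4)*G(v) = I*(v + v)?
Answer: 8924/4463 ≈ 1.9996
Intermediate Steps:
I = -3 (I = -4 + 1 = -3)
d = 0
G(v) = -12*v (G(v) = 2*(-3*(v + v)) = 2*(-6*v) = -12*v)
B(f) = -15 + f (B(f) = (0 + f) - 15 = f - 15 = -15 + f)
1/((B(G(-3)) + 4442)/(4663 + 4261)) = 1/(((-15 - 12*(-3)) + 4442)/(4663 + 4261)) = 1/(((-15 + 36) + 4442)/8924) = 1/((21 + 4442)*(1/8924)) = 1/(4463*(1/8924)) = 1/(4463/8924) = 8924/4463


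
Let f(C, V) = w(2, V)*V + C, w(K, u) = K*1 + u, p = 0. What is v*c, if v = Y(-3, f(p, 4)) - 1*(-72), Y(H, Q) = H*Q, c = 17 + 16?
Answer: 0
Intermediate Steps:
w(K, u) = K + u
f(C, V) = C + V*(2 + V) (f(C, V) = (2 + V)*V + C = V*(2 + V) + C = C + V*(2 + V))
c = 33
v = 0 (v = -3*(0 + 4*(2 + 4)) - 1*(-72) = -3*(0 + 4*6) + 72 = -3*(0 + 24) + 72 = -3*24 + 72 = -72 + 72 = 0)
v*c = 0*33 = 0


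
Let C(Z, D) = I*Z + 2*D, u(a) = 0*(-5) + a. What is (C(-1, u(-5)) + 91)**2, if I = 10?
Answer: 5041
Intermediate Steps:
u(a) = a (u(a) = 0 + a = a)
C(Z, D) = 2*D + 10*Z (C(Z, D) = 10*Z + 2*D = 2*D + 10*Z)
(C(-1, u(-5)) + 91)**2 = ((2*(-5) + 10*(-1)) + 91)**2 = ((-10 - 10) + 91)**2 = (-20 + 91)**2 = 71**2 = 5041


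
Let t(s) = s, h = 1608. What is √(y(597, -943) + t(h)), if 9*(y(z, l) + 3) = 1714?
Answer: √16159/3 ≈ 42.373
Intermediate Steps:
y(z, l) = 1687/9 (y(z, l) = -3 + (⅑)*1714 = -3 + 1714/9 = 1687/9)
√(y(597, -943) + t(h)) = √(1687/9 + 1608) = √(16159/9) = √16159/3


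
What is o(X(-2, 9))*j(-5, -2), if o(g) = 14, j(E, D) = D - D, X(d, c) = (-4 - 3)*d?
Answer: 0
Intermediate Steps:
X(d, c) = -7*d
j(E, D) = 0
o(X(-2, 9))*j(-5, -2) = 14*0 = 0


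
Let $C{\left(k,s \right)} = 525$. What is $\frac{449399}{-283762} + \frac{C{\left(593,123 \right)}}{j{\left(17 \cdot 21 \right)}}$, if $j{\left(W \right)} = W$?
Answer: $- \frac{545733}{4823954} \approx -0.11313$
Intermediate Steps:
$\frac{449399}{-283762} + \frac{C{\left(593,123 \right)}}{j{\left(17 \cdot 21 \right)}} = \frac{449399}{-283762} + \frac{525}{17 \cdot 21} = 449399 \left(- \frac{1}{283762}\right) + \frac{525}{357} = - \frac{449399}{283762} + 525 \cdot \frac{1}{357} = - \frac{449399}{283762} + \frac{25}{17} = - \frac{545733}{4823954}$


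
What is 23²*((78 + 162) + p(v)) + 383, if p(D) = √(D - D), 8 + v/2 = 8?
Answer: 127343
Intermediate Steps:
v = 0 (v = -16 + 2*8 = -16 + 16 = 0)
p(D) = 0 (p(D) = √0 = 0)
23²*((78 + 162) + p(v)) + 383 = 23²*((78 + 162) + 0) + 383 = 529*(240 + 0) + 383 = 529*240 + 383 = 126960 + 383 = 127343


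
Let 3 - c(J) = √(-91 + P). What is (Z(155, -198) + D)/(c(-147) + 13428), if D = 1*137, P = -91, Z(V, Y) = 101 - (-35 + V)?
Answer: 1584858/180391943 + 118*I*√182/180391943 ≈ 0.0087856 + 8.8247e-6*I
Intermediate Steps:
Z(V, Y) = 136 - V (Z(V, Y) = 101 + (35 - V) = 136 - V)
c(J) = 3 - I*√182 (c(J) = 3 - √(-91 - 91) = 3 - √(-182) = 3 - I*√182)
D = 137
(Z(155, -198) + D)/(c(-147) + 13428) = ((136 - 1*155) + 137)/((3 - I*√182) + 13428) = ((136 - 155) + 137)/(13431 - I*√182) = (-19 + 137)/(13431 - I*√182) = 118/(13431 - I*√182)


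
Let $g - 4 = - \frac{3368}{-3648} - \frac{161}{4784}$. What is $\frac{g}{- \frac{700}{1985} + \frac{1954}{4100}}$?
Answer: $\frac{23589849175}{597951432} \approx 39.451$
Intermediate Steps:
$g = \frac{57971}{11856}$ ($g = 4 - \left(- \frac{421}{456} + \frac{7}{208}\right) = 4 - - \frac{10547}{11856} = 4 + \left(\frac{421}{456} - \frac{7}{208}\right) = 4 + \frac{10547}{11856} = \frac{57971}{11856} \approx 4.8896$)
$\frac{g}{- \frac{700}{1985} + \frac{1954}{4100}} = \frac{57971}{11856 \left(- \frac{700}{1985} + \frac{1954}{4100}\right)} = \frac{57971}{11856 \left(\left(-700\right) \frac{1}{1985} + 1954 \cdot \frac{1}{4100}\right)} = \frac{57971}{11856 \left(- \frac{140}{397} + \frac{977}{2050}\right)} = \frac{57971}{11856 \cdot \frac{100869}{813850}} = \frac{57971}{11856} \cdot \frac{813850}{100869} = \frac{23589849175}{597951432}$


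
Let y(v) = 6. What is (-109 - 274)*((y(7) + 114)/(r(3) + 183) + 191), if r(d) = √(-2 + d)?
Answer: -1688264/23 ≈ -73403.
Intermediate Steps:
(-109 - 274)*((y(7) + 114)/(r(3) + 183) + 191) = (-109 - 274)*((6 + 114)/(√(-2 + 3) + 183) + 191) = -383*(120/(√1 + 183) + 191) = -383*(120/(1 + 183) + 191) = -383*(120/184 + 191) = -383*(120*(1/184) + 191) = -383*(15/23 + 191) = -383*4408/23 = -1688264/23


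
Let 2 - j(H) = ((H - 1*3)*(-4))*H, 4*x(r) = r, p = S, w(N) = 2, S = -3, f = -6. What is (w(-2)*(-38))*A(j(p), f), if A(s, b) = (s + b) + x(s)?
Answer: -6574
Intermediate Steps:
p = -3
x(r) = r/4
j(H) = 2 - H*(12 - 4*H) (j(H) = 2 - (H - 1*3)*(-4)*H = 2 - (H - 3)*(-4)*H = 2 - (-3 + H)*(-4)*H = 2 - (12 - 4*H)*H = 2 - H*(12 - 4*H))
A(s, b) = b + 5*s/4 (A(s, b) = (s + b) + s/4 = (b + s) + s/4 = b + 5*s/4)
(w(-2)*(-38))*A(j(p), f) = (2*(-38))*(-6 + 5*(2 - 12*(-3) + 4*(-3)**2)/4) = -76*(-6 + 5*(2 + 36 + 4*9)/4) = -76*(-6 + 5*(2 + 36 + 36)/4) = -76*(-6 + (5/4)*74) = -76*(-6 + 185/2) = -76*173/2 = -6574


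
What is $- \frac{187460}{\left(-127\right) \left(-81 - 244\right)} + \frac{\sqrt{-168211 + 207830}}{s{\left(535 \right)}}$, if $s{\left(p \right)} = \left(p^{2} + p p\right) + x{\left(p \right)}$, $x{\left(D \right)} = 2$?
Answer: $- \frac{2884}{635} + \frac{\sqrt{39619}}{572452} \approx -4.5414$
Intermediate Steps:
$s{\left(p \right)} = 2 + 2 p^{2}$ ($s{\left(p \right)} = \left(p^{2} + p p\right) + 2 = \left(p^{2} + p^{2}\right) + 2 = 2 p^{2} + 2 = 2 + 2 p^{2}$)
$- \frac{187460}{\left(-127\right) \left(-81 - 244\right)} + \frac{\sqrt{-168211 + 207830}}{s{\left(535 \right)}} = - \frac{187460}{\left(-127\right) \left(-81 - 244\right)} + \frac{\sqrt{-168211 + 207830}}{2 + 2 \cdot 535^{2}} = - \frac{187460}{\left(-127\right) \left(-325\right)} + \frac{\sqrt{39619}}{2 + 2 \cdot 286225} = - \frac{187460}{41275} + \frac{\sqrt{39619}}{2 + 572450} = \left(-187460\right) \frac{1}{41275} + \frac{\sqrt{39619}}{572452} = - \frac{2884}{635} + \sqrt{39619} \cdot \frac{1}{572452} = - \frac{2884}{635} + \frac{\sqrt{39619}}{572452}$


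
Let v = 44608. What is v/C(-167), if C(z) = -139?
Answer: -44608/139 ≈ -320.92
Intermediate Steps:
v/C(-167) = 44608/(-139) = 44608*(-1/139) = -44608/139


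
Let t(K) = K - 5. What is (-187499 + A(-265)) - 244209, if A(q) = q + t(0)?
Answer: -431978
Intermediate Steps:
t(K) = -5 + K
A(q) = -5 + q (A(q) = q + (-5 + 0) = q - 5 = -5 + q)
(-187499 + A(-265)) - 244209 = (-187499 + (-5 - 265)) - 244209 = (-187499 - 270) - 244209 = -187769 - 244209 = -431978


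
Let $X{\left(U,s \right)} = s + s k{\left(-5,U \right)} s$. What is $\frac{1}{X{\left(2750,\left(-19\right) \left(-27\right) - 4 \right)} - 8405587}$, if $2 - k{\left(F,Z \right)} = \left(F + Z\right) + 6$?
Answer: $- \frac{1}{720618747} \approx -1.3877 \cdot 10^{-9}$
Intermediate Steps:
$k{\left(F,Z \right)} = -4 - F - Z$ ($k{\left(F,Z \right)} = 2 - \left(\left(F + Z\right) + 6\right) = 2 - \left(6 + F + Z\right) = -4 - F - Z$)
$X{\left(U,s \right)} = s + s^{2} \left(1 - U\right)$ ($X{\left(U,s \right)} = s + s \left(-4 - -5 - U\right) s = s + s \left(-4 + 5 - U\right) s = s + s \left(1 - U\right) s = s + s s \left(1 - U\right) = s + s^{2} \left(1 - U\right)$)
$\frac{1}{X{\left(2750,\left(-19\right) \left(-27\right) - 4 \right)} - 8405587} = \frac{1}{\left(\left(-19\right) \left(-27\right) - 4\right) \left(1 - -509 - 2750 \left(\left(-19\right) \left(-27\right) - 4\right)\right) - 8405587} = \frac{1}{\left(513 - 4\right) \left(1 + \left(513 - 4\right) - 2750 \left(513 - 4\right)\right) - 8405587} = \frac{1}{509 \left(1 + 509 - 2750 \cdot 509\right) - 8405587} = \frac{1}{509 \left(1 + 509 - 1399750\right) - 8405587} = \frac{1}{509 \left(-1399240\right) - 8405587} = \frac{1}{-712213160 - 8405587} = \frac{1}{-720618747} = - \frac{1}{720618747}$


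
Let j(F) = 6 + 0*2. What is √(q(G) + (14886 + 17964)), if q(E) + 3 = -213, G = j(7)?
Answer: 21*√74 ≈ 180.65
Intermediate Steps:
j(F) = 6 (j(F) = 6 + 0 = 6)
G = 6
q(E) = -216 (q(E) = -3 - 213 = -216)
√(q(G) + (14886 + 17964)) = √(-216 + (14886 + 17964)) = √(-216 + 32850) = √32634 = 21*√74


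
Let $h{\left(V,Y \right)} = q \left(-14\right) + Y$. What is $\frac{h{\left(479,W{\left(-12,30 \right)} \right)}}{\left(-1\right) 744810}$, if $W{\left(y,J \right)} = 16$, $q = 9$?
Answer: $\frac{1}{6771} \approx 0.00014769$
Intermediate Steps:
$h{\left(V,Y \right)} = -126 + Y$ ($h{\left(V,Y \right)} = 9 \left(-14\right) + Y = -126 + Y$)
$\frac{h{\left(479,W{\left(-12,30 \right)} \right)}}{\left(-1\right) 744810} = \frac{-126 + 16}{\left(-1\right) 744810} = - \frac{110}{-744810} = \left(-110\right) \left(- \frac{1}{744810}\right) = \frac{1}{6771}$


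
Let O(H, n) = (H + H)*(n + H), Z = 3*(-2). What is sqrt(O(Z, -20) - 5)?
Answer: sqrt(307) ≈ 17.521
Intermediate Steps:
Z = -6
O(H, n) = 2*H*(H + n) (O(H, n) = (2*H)*(H + n) = 2*H*(H + n))
sqrt(O(Z, -20) - 5) = sqrt(2*(-6)*(-6 - 20) - 5) = sqrt(2*(-6)*(-26) - 5) = sqrt(312 - 5) = sqrt(307)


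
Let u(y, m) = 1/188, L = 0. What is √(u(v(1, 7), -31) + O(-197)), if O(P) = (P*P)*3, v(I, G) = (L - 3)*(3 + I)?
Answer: √1028749019/94 ≈ 341.21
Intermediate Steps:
v(I, G) = -9 - 3*I (v(I, G) = (0 - 3)*(3 + I) = -3*(3 + I) = -9 - 3*I)
u(y, m) = 1/188
O(P) = 3*P² (O(P) = P²*3 = 3*P²)
√(u(v(1, 7), -31) + O(-197)) = √(1/188 + 3*(-197)²) = √(1/188 + 3*38809) = √(1/188 + 116427) = √(21888277/188) = √1028749019/94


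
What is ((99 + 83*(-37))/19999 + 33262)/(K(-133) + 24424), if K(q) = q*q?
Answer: 665203766/842217887 ≈ 0.78982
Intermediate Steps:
K(q) = q²
((99 + 83*(-37))/19999 + 33262)/(K(-133) + 24424) = ((99 + 83*(-37))/19999 + 33262)/((-133)² + 24424) = ((99 - 3071)*(1/19999) + 33262)/(17689 + 24424) = (-2972*1/19999 + 33262)/42113 = (-2972/19999 + 33262)*(1/42113) = (665203766/19999)*(1/42113) = 665203766/842217887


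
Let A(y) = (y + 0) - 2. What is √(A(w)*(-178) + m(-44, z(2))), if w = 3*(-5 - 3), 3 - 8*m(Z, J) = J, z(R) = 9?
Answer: √18509/2 ≈ 68.024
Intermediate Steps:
m(Z, J) = 3/8 - J/8
w = -24 (w = 3*(-8) = -24)
A(y) = -2 + y (A(y) = y - 2 = -2 + y)
√(A(w)*(-178) + m(-44, z(2))) = √((-2 - 24)*(-178) + (3/8 - ⅛*9)) = √(-26*(-178) + (3/8 - 9/8)) = √(4628 - ¾) = √(18509/4) = √18509/2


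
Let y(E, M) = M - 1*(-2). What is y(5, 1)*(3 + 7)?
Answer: 30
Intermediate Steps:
y(E, M) = 2 + M (y(E, M) = M + 2 = 2 + M)
y(5, 1)*(3 + 7) = (2 + 1)*(3 + 7) = 3*10 = 30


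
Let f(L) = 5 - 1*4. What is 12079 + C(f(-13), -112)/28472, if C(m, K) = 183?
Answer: 343913471/28472 ≈ 12079.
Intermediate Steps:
f(L) = 1 (f(L) = 5 - 4 = 1)
12079 + C(f(-13), -112)/28472 = 12079 + 183/28472 = 343913471/28472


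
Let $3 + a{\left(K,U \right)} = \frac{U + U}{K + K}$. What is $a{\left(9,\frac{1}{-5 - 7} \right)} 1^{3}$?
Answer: $- \frac{325}{108} \approx -3.0093$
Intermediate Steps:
$a{\left(K,U \right)} = -3 + \frac{U}{K}$ ($a{\left(K,U \right)} = -3 + \frac{U + U}{K + K} = -3 + \frac{2 U}{2 K} = -3 + 2 U \frac{1}{2 K} = -3 + \frac{U}{K}$)
$a{\left(9,\frac{1}{-5 - 7} \right)} 1^{3} = \left(-3 + \frac{1}{\left(-5 - 7\right) 9}\right) 1^{3} = \left(-3 + \frac{1}{-12} \cdot \frac{1}{9}\right) 1 = \left(-3 - \frac{1}{108}\right) 1 = \left(- \frac{325}{108}\right) 1 = - \frac{325}{108}$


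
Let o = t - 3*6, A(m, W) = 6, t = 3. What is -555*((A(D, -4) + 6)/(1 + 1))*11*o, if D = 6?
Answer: 549450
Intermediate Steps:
o = -15 (o = 3 - 3*6 = 3 - 1*18 = 3 - 18 = -15)
-555*((A(D, -4) + 6)/(1 + 1))*11*o = -555*((6 + 6)/(1 + 1))*11*(-15) = -555*(12/2)*11*(-15) = -555*(12*(1/2))*11*(-15) = -555*6*11*(-15) = -36630*(-15) = -555*(-990) = 549450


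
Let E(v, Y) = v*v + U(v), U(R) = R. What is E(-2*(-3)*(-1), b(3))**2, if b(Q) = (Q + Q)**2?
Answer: 900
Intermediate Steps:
b(Q) = 4*Q**2 (b(Q) = (2*Q)**2 = 4*Q**2)
E(v, Y) = v + v**2 (E(v, Y) = v*v + v = v**2 + v = v + v**2)
E(-2*(-3)*(-1), b(3))**2 = ((-2*(-3)*(-1))*(1 - 2*(-3)*(-1)))**2 = ((6*(-1))*(1 + 6*(-1)))**2 = (-6*(1 - 6))**2 = (-6*(-5))**2 = 30**2 = 900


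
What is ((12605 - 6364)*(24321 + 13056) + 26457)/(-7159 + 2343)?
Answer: -116648157/2408 ≈ -48442.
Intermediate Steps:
((12605 - 6364)*(24321 + 13056) + 26457)/(-7159 + 2343) = (6241*37377 + 26457)/(-4816) = (233269857 + 26457)*(-1/4816) = 233296314*(-1/4816) = -116648157/2408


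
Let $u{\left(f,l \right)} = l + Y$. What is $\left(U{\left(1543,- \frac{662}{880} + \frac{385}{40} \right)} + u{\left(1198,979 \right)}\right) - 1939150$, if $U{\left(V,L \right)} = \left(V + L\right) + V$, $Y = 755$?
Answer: $- \frac{106387662}{55} \approx -1.9343 \cdot 10^{6}$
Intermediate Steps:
$U{\left(V,L \right)} = L + 2 V$ ($U{\left(V,L \right)} = \left(L + V\right) + V = L + 2 V$)
$u{\left(f,l \right)} = 755 + l$ ($u{\left(f,l \right)} = l + 755 = 755 + l$)
$\left(U{\left(1543,- \frac{662}{880} + \frac{385}{40} \right)} + u{\left(1198,979 \right)}\right) - 1939150 = \left(\left(\left(- \frac{662}{880} + \frac{385}{40}\right) + 2 \cdot 1543\right) + \left(755 + 979\right)\right) - 1939150 = \left(\left(\left(\left(-662\right) \frac{1}{880} + 385 \cdot \frac{1}{40}\right) + 3086\right) + 1734\right) - 1939150 = \left(\left(\left(- \frac{331}{440} + \frac{77}{8}\right) + 3086\right) + 1734\right) - 1939150 = \left(\left(\frac{488}{55} + 3086\right) + 1734\right) - 1939150 = \left(\frac{170218}{55} + 1734\right) - 1939150 = \frac{265588}{55} - 1939150 = - \frac{106387662}{55}$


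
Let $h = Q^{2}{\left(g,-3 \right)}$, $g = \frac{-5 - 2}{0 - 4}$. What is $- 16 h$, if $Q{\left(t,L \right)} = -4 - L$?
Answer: $-16$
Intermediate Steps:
$g = \frac{7}{4}$ ($g = - \frac{7}{-4} = \left(-7\right) \left(- \frac{1}{4}\right) = \frac{7}{4} \approx 1.75$)
$h = 1$ ($h = \left(-4 - -3\right)^{2} = \left(-4 + 3\right)^{2} = \left(-1\right)^{2} = 1$)
$- 16 h = \left(-16\right) 1 = -16$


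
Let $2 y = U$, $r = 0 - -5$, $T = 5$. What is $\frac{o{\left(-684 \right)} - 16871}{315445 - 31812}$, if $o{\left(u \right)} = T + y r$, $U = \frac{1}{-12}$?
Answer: $- \frac{57827}{972456} \approx -0.059465$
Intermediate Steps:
$r = 5$ ($r = 0 + 5 = 5$)
$U = - \frac{1}{12} \approx -0.083333$
$y = - \frac{1}{24}$ ($y = \frac{1}{2} \left(- \frac{1}{12}\right) = - \frac{1}{24} \approx -0.041667$)
$o{\left(u \right)} = \frac{115}{24}$ ($o{\left(u \right)} = 5 - \frac{5}{24} = \frac{115}{24}$)
$\frac{o{\left(-684 \right)} - 16871}{315445 - 31812} = \frac{\frac{115}{24} - 16871}{315445 - 31812} = - \frac{404789}{24 \cdot 283633} = \left(- \frac{404789}{24}\right) \frac{1}{283633} = - \frac{57827}{972456}$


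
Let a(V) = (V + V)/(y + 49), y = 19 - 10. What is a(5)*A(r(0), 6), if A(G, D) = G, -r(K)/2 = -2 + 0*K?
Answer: 20/29 ≈ 0.68966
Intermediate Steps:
r(K) = 4 (r(K) = -2*(-2 + 0*K) = -2*(-2 + 0) = -2*(-2) = 4)
y = 9
a(V) = V/29 (a(V) = (V + V)/(9 + 49) = (2*V)/58 = (2*V)*(1/58) = V/29)
a(5)*A(r(0), 6) = ((1/29)*5)*4 = (5/29)*4 = 20/29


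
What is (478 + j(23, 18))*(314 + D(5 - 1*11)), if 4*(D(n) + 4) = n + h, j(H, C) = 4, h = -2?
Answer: 148456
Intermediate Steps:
D(n) = -9/2 + n/4 (D(n) = -4 + (n - 2)/4 = -4 + (-2 + n)/4 = -4 + (-½ + n/4) = -9/2 + n/4)
(478 + j(23, 18))*(314 + D(5 - 1*11)) = (478 + 4)*(314 + (-9/2 + (5 - 1*11)/4)) = 482*(314 + (-9/2 + (5 - 11)/4)) = 482*(314 + (-9/2 + (¼)*(-6))) = 482*(314 + (-9/2 - 3/2)) = 482*(314 - 6) = 482*308 = 148456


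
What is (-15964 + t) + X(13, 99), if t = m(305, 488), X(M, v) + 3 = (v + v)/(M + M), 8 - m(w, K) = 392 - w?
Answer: -208499/13 ≈ -16038.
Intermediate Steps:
m(w, K) = -384 + w (m(w, K) = 8 - (392 - w) = 8 + (-392 + w) = -384 + w)
X(M, v) = -3 + v/M (X(M, v) = -3 + (v + v)/(M + M) = -3 + (2*v)/((2*M)) = -3 + (2*v)*(1/(2*M)) = -3 + v/M)
t = -79 (t = -384 + 305 = -79)
(-15964 + t) + X(13, 99) = (-15964 - 79) + (-3 + 99/13) = -16043 + (-3 + 99*(1/13)) = -16043 + (-3 + 99/13) = -16043 + 60/13 = -208499/13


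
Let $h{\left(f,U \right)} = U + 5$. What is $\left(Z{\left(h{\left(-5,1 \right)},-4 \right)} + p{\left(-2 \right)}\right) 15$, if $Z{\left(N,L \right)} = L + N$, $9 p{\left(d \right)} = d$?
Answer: $\frac{80}{3} \approx 26.667$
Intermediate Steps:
$p{\left(d \right)} = \frac{d}{9}$
$h{\left(f,U \right)} = 5 + U$
$\left(Z{\left(h{\left(-5,1 \right)},-4 \right)} + p{\left(-2 \right)}\right) 15 = \left(\left(-4 + \left(5 + 1\right)\right) + \frac{1}{9} \left(-2\right)\right) 15 = \left(\left(-4 + 6\right) - \frac{2}{9}\right) 15 = \left(2 - \frac{2}{9}\right) 15 = \frac{16}{9} \cdot 15 = \frac{80}{3}$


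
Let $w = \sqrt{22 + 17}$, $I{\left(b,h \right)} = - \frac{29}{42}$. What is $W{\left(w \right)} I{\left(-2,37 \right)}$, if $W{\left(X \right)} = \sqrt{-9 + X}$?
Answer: $- \frac{29 i \sqrt{9 - \sqrt{39}}}{42} \approx - 1.1461 i$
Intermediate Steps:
$I{\left(b,h \right)} = - \frac{29}{42}$ ($I{\left(b,h \right)} = \left(-29\right) \frac{1}{42} = - \frac{29}{42}$)
$w = \sqrt{39} \approx 6.245$
$W{\left(w \right)} I{\left(-2,37 \right)} = \sqrt{-9 + \sqrt{39}} \left(- \frac{29}{42}\right) = - \frac{29 \sqrt{-9 + \sqrt{39}}}{42}$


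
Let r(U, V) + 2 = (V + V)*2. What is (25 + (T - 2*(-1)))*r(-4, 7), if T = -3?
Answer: 624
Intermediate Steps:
r(U, V) = -2 + 4*V (r(U, V) = -2 + (V + V)*2 = -2 + (2*V)*2 = -2 + 4*V)
(25 + (T - 2*(-1)))*r(-4, 7) = (25 + (-3 - 2*(-1)))*(-2 + 4*7) = (25 + (-3 + 2))*(-2 + 28) = (25 - 1)*26 = 24*26 = 624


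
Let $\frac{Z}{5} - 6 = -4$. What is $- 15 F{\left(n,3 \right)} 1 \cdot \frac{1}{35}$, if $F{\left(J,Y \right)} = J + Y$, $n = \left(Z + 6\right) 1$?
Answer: $- \frac{57}{7} \approx -8.1429$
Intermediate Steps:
$Z = 10$ ($Z = 30 + 5 \left(-4\right) = 30 - 20 = 10$)
$n = 16$ ($n = \left(10 + 6\right) 1 = 16 \cdot 1 = 16$)
$- 15 F{\left(n,3 \right)} 1 \cdot \frac{1}{35} = - 15 \left(16 + 3\right) 1 \cdot \frac{1}{35} = \left(-15\right) 19 \cdot 1 \cdot \frac{1}{35} = \left(-285\right) \frac{1}{35} = - \frac{57}{7}$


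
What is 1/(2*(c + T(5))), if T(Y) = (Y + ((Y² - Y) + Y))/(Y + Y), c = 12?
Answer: 1/30 ≈ 0.033333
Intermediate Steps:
T(Y) = (Y + Y²)/(2*Y) (T(Y) = (Y + Y²)/((2*Y)) = (Y + Y²)*(1/(2*Y)) = (Y + Y²)/(2*Y))
1/(2*(c + T(5))) = 1/(2*(12 + (½ + (½)*5))) = 1/(2*(12 + (½ + 5/2))) = 1/(2*(12 + 3)) = 1/(2*15) = 1/30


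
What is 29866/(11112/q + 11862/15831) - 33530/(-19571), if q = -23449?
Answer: 12054719503099823/111161068477 ≈ 1.0844e+5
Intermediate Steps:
29866/(11112/q + 11862/15831) - 33530/(-19571) = 29866/(11112/(-23449) + 11862/15831) - 33530/(-19571) = 29866/(11112*(-1/23449) + 11862*(1/15831)) - 33530*(-1/19571) = 29866/(-11112/23449 + 1318/1759) + 33530/19571 = 29866/(11359774/41246791) + 33530/19571 = 29866*(41246791/11359774) + 33530/19571 = 615938330003/5679887 + 33530/19571 = 12054719503099823/111161068477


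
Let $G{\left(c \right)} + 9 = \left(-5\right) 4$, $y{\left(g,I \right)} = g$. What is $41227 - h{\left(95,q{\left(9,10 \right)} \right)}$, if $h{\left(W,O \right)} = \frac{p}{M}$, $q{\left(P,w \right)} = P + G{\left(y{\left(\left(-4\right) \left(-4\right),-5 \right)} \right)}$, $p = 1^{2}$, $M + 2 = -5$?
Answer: $\frac{288590}{7} \approx 41227.0$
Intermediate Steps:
$M = -7$ ($M = -2 - 5 = -7$)
$p = 1$
$G{\left(c \right)} = -29$ ($G{\left(c \right)} = -9 - 20 = -29$)
$q{\left(P,w \right)} = -29 + P$ ($q{\left(P,w \right)} = P - 29 = -29 + P$)
$h{\left(W,O \right)} = - \frac{1}{7}$ ($h{\left(W,O \right)} = 1 \frac{1}{-7} = 1 \left(- \frac{1}{7}\right) = - \frac{1}{7}$)
$41227 - h{\left(95,q{\left(9,10 \right)} \right)} = 41227 - - \frac{1}{7} = 41227 + \frac{1}{7} = \frac{288590}{7}$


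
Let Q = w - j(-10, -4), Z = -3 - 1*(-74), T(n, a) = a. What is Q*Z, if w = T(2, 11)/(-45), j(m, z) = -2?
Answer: 5609/45 ≈ 124.64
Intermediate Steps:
Z = 71 (Z = -3 + 74 = 71)
w = -11/45 (w = 11/(-45) = 11*(-1/45) = -11/45 ≈ -0.24444)
Q = 79/45 (Q = -11/45 - 1*(-2) = -11/45 + 2 = 79/45 ≈ 1.7556)
Q*Z = (79/45)*71 = 5609/45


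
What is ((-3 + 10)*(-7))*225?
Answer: -11025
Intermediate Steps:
((-3 + 10)*(-7))*225 = (7*(-7))*225 = -49*225 = -11025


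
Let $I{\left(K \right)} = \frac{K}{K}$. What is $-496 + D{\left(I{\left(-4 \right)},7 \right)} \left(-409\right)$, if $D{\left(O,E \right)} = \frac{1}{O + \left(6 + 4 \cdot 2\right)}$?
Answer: $- \frac{7849}{15} \approx -523.27$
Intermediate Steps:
$I{\left(K \right)} = 1$
$D{\left(O,E \right)} = \frac{1}{14 + O}$ ($D{\left(O,E \right)} = \frac{1}{O + \left(6 + 8\right)} = \frac{1}{O + 14} = \frac{1}{14 + O}$)
$-496 + D{\left(I{\left(-4 \right)},7 \right)} \left(-409\right) = -496 + \frac{1}{14 + 1} \left(-409\right) = -496 + \frac{1}{15} \left(-409\right) = -496 - \frac{409}{15} = - \frac{7849}{15}$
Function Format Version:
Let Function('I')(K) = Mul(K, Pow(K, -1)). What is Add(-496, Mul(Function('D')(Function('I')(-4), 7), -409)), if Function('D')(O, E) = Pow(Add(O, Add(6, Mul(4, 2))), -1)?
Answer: Rational(-7849, 15) ≈ -523.27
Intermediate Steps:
Function('I')(K) = 1
Function('D')(O, E) = Pow(Add(14, O), -1) (Function('D')(O, E) = Pow(Add(O, Add(6, 8)), -1) = Pow(Add(O, 14), -1) = Pow(Add(14, O), -1))
Add(-496, Mul(Function('D')(Function('I')(-4), 7), -409)) = Add(-496, Mul(Pow(Add(14, 1), -1), -409)) = Add(-496, Mul(Pow(15, -1), -409)) = Add(-496, Mul(Rational(1, 15), -409)) = Add(-496, Rational(-409, 15)) = Rational(-7849, 15)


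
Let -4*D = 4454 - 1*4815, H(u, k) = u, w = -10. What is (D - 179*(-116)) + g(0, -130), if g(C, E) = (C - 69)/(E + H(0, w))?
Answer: 5422243/260 ≈ 20855.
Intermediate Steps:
g(C, E) = (-69 + C)/E (g(C, E) = (C - 69)/(E + 0) = (-69 + C)/E)
D = 361/4 (D = -(4454 - 1*4815)/4 = -(4454 - 4815)/4 = -1/4*(-361) = 361/4 ≈ 90.250)
(D - 179*(-116)) + g(0, -130) = (361/4 - 179*(-116)) + (-69 + 0)/(-130) = (361/4 + 20764) - 1/130*(-69) = 83417/4 + 69/130 = 5422243/260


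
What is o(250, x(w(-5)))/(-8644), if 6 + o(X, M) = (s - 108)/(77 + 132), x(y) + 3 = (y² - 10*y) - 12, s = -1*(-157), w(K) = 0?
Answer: 1205/1806596 ≈ 0.00066700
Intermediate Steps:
s = 157
x(y) = -15 + y² - 10*y (x(y) = -3 + ((y² - 10*y) - 12) = -3 + (-12 + y² - 10*y) = -15 + y² - 10*y)
o(X, M) = -1205/209 (o(X, M) = -6 + (157 - 108)/(77 + 132) = -6 + 49/209 = -1205/209)
o(250, x(w(-5)))/(-8644) = -1205/209/(-8644) = -1205/209*(-1/8644) = 1205/1806596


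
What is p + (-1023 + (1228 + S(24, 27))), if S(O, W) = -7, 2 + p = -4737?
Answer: -4541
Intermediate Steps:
p = -4739 (p = -2 - 4737 = -4739)
p + (-1023 + (1228 + S(24, 27))) = -4739 + (-1023 + (1228 - 7)) = -4739 + (-1023 + 1221) = -4739 + 198 = -4541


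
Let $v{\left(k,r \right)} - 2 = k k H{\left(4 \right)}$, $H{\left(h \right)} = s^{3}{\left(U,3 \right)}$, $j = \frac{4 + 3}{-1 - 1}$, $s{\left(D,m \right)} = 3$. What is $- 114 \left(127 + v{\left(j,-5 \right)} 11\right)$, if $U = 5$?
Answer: $- \frac{863493}{2} \approx -4.3175 \cdot 10^{5}$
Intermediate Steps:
$j = - \frac{7}{2}$ ($j = \frac{7}{-2} = 7 \left(- \frac{1}{2}\right) = - \frac{7}{2} \approx -3.5$)
$H{\left(h \right)} = 27$ ($H{\left(h \right)} = 3^{3} = 27$)
$v{\left(k,r \right)} = 2 + 27 k^{2}$ ($v{\left(k,r \right)} = 2 + k k 27 = 2 + k^{2} \cdot 27 = 2 + 27 k^{2}$)
$- 114 \left(127 + v{\left(j,-5 \right)} 11\right) = - 114 \left(127 + \left(2 + 27 \left(- \frac{7}{2}\right)^{2}\right) 11\right) = - 114 \left(127 + \left(2 + 27 \cdot \frac{49}{4}\right) 11\right) = - 114 \left(127 + \left(2 + \frac{1323}{4}\right) 11\right) = - 114 \left(127 + \frac{1331}{4} \cdot 11\right) = - 114 \left(127 + \frac{14641}{4}\right) = \left(-114\right) \frac{15149}{4} = - \frac{863493}{2}$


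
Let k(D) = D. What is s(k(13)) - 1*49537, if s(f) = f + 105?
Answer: -49419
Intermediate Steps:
s(f) = 105 + f
s(k(13)) - 1*49537 = (105 + 13) - 1*49537 = 118 - 49537 = -49419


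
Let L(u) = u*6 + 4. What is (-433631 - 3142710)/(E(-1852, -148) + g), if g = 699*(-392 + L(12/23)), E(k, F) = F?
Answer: 82255843/6190952 ≈ 13.286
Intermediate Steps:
L(u) = 4 + 6*u (L(u) = 6*u + 4 = 4 + 6*u)
g = -6187548/23 (g = 699*(-392 + (4 + 6*(12/23))) = 699*(-392 + (4 + 72/23)) = 699*(-392 + 164/23) = 699*(-8852/23) = -6187548/23 ≈ -2.6902e+5)
(-433631 - 3142710)/(E(-1852, -148) + g) = (-433631 - 3142710)/(-148 - 6187548/23) = -3576341/(-6190952/23) = -3576341*(-23/6190952) = 82255843/6190952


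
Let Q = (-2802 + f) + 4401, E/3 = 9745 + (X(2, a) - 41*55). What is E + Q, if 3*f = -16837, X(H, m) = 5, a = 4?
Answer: 55415/3 ≈ 18472.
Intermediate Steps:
f = -16837/3 (f = (⅓)*(-16837) = -16837/3 ≈ -5612.3)
E = 22485 (E = 3*(9745 + (5 - 41*55)) = 3*(9745 + (5 - 2255)) = 3*(9745 - 2250) = 3*7495 = 22485)
Q = -12040/3 (Q = (-2802 - 16837/3) + 4401 = -25243/3 + 4401 = -12040/3 ≈ -4013.3)
E + Q = 22485 - 12040/3 = 55415/3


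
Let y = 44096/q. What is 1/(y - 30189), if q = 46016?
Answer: -719/21705202 ≈ -3.3126e-5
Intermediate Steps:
y = 689/719 (y = 44096/46016 = 44096*(1/46016) = 689/719 ≈ 0.95828)
1/(y - 30189) = 1/(689/719 - 30189) = 1/(-21705202/719) = -719/21705202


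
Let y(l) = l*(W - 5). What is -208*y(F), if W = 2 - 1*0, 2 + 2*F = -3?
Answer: -1560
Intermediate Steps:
F = -5/2 (F = -1 + (1/2)*(-3) = -1 - 3/2 = -5/2 ≈ -2.5000)
W = 2 (W = 2 + 0 = 2)
y(l) = -3*l (y(l) = l*(2 - 5) = l*(-3) = -3*l)
-208*y(F) = -(-624)*(-5)/2 = -208*15/2 = -1560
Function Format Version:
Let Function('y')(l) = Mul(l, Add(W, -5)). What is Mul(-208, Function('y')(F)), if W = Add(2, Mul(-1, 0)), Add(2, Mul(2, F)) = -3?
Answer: -1560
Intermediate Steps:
F = Rational(-5, 2) (F = Add(-1, Mul(Rational(1, 2), -3)) = Add(-1, Rational(-3, 2)) = Rational(-5, 2) ≈ -2.5000)
W = 2 (W = Add(2, 0) = 2)
Function('y')(l) = Mul(-3, l) (Function('y')(l) = Mul(l, Add(2, -5)) = Mul(l, -3) = Mul(-3, l))
Mul(-208, Function('y')(F)) = Mul(-208, Mul(-3, Rational(-5, 2))) = Mul(-208, Rational(15, 2)) = -1560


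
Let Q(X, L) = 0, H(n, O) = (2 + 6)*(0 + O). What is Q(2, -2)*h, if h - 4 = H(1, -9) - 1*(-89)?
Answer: 0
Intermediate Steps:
H(n, O) = 8*O
h = 21 (h = 4 + (8*(-9) - 1*(-89)) = 4 + (-72 + 89) = 4 + 17 = 21)
Q(2, -2)*h = 0*21 = 0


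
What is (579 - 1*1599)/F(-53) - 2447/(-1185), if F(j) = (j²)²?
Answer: 19306798307/9350219985 ≈ 2.0648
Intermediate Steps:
F(j) = j⁴
(579 - 1*1599)/F(-53) - 2447/(-1185) = (579 - 1*1599)/((-53)⁴) - 2447/(-1185) = (579 - 1599)/7890481 - 2447*(-1/1185) = -1020*1/7890481 + 2447/1185 = -1020/7890481 + 2447/1185 = 19306798307/9350219985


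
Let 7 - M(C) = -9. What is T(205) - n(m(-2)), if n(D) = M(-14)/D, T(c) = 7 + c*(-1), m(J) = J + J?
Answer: -194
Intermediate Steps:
m(J) = 2*J
M(C) = 16 (M(C) = 7 - 1*(-9) = 7 + 9 = 16)
T(c) = 7 - c
n(D) = 16/D
T(205) - n(m(-2)) = (7 - 1*205) - 16/(2*(-2)) = (7 - 205) - 16/(-4) = -198 - 16*(-1)/4 = -198 - 1*(-4) = -198 + 4 = -194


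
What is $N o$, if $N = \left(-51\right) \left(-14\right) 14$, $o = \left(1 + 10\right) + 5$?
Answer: $159936$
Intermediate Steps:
$o = 16$ ($o = 11 + 5 = 16$)
$N = 9996$ ($N = 714 \cdot 14 = 9996$)
$N o = 9996 \cdot 16 = 159936$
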